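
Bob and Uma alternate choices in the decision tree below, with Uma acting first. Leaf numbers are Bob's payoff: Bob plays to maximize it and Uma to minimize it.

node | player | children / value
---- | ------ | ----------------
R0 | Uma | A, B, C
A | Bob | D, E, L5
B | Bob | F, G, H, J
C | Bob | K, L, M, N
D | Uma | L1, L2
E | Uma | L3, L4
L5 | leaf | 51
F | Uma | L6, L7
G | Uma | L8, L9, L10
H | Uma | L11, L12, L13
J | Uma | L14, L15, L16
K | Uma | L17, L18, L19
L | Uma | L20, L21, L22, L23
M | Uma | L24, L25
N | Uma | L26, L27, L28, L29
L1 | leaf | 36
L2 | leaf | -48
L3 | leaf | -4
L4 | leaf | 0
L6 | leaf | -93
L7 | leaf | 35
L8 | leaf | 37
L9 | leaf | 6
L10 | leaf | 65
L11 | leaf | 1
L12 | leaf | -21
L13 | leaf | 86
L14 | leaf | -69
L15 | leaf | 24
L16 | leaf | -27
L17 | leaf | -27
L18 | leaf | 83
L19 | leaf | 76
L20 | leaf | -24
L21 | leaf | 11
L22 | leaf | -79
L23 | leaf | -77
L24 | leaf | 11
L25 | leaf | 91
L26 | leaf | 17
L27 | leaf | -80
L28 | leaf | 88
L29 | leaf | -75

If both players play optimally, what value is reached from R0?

D (Uma): min(36, -48) = -48
E (Uma): min(-4, 0) = -4
A (Bob): max(-48, -4, 51) = 51
F (Uma): min(-93, 35) = -93
G (Uma): min(37, 6, 65) = 6
H (Uma): min(1, -21, 86) = -21
J (Uma): min(-69, 24, -27) = -69
B (Bob): max(-93, 6, -21, -69) = 6
K (Uma): min(-27, 83, 76) = -27
L (Uma): min(-24, 11, -79, -77) = -79
M (Uma): min(11, 91) = 11
N (Uma): min(17, -80, 88, -75) = -80
C (Bob): max(-27, -79, 11, -80) = 11
R0 (Uma): min(51, 6, 11) = 6

6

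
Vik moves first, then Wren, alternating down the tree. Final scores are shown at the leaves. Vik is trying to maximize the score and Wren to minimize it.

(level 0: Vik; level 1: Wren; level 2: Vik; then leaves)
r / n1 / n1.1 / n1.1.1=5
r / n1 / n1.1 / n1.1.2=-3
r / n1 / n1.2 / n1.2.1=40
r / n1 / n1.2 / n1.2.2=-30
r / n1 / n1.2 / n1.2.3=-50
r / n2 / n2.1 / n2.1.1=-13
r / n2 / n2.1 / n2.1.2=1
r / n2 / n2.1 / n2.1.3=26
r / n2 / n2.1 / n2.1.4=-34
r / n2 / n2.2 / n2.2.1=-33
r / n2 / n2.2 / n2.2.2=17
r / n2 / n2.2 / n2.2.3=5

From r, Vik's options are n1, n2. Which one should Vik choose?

n2

n1.1 (Vik): max(5, -3) = 5
n1.2 (Vik): max(40, -30, -50) = 40
n1 (Wren): min(5, 40) = 5
n2.1 (Vik): max(-13, 1, 26, -34) = 26
n2.2 (Vik): max(-33, 17, 5) = 17
n2 (Wren): min(26, 17) = 17
r (Vik): max(5, 17) = 17
Vik at r wants the highest of {n1=5, n2=17}, so chooses n2.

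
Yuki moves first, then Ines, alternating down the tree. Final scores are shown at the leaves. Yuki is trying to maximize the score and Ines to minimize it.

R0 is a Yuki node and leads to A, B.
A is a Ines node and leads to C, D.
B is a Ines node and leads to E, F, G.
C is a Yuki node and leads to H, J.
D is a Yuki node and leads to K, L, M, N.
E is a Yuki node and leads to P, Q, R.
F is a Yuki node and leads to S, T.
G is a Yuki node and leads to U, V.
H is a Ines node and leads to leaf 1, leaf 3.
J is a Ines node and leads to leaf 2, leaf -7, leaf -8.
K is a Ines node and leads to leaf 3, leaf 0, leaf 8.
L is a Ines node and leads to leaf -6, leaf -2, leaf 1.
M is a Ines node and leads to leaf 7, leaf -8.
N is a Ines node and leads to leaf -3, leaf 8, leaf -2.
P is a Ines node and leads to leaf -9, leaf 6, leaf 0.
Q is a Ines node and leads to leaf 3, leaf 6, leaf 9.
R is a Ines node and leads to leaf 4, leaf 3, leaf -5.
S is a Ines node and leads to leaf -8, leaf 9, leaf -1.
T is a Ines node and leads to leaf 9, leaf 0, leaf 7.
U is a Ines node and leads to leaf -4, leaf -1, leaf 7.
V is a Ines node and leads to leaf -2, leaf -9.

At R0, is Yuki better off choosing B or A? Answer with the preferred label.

P (Ines): min(-9, 6, 0) = -9
Q (Ines): min(3, 6, 9) = 3
R (Ines): min(4, 3, -5) = -5
E (Yuki): max(-9, 3, -5) = 3
S (Ines): min(-8, 9, -1) = -8
T (Ines): min(9, 0, 7) = 0
F (Yuki): max(-8, 0) = 0
U (Ines): min(-4, -1, 7) = -4
V (Ines): min(-2, -9) = -9
G (Yuki): max(-4, -9) = -4
B (Ines): min(3, 0, -4) = -4
H (Ines): min(1, 3) = 1
J (Ines): min(2, -7, -8) = -8
C (Yuki): max(1, -8) = 1
K (Ines): min(3, 0, 8) = 0
L (Ines): min(-6, -2, 1) = -6
M (Ines): min(7, -8) = -8
N (Ines): min(-3, 8, -2) = -3
D (Yuki): max(0, -6, -8, -3) = 0
A (Ines): min(1, 0) = 0
Yuki prefers the higher value; B=-4, A=0. A is better since 0 > -4.

A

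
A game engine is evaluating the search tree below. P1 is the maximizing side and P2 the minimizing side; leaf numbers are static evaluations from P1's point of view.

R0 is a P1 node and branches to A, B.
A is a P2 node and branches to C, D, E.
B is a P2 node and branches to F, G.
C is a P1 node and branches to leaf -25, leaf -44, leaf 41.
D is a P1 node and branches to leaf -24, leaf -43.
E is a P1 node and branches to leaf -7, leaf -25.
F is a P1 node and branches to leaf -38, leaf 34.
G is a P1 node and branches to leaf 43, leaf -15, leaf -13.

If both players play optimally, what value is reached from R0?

34

C (P1): max(-25, -44, 41) = 41
D (P1): max(-24, -43) = -24
E (P1): max(-7, -25) = -7
A (P2): min(41, -24, -7) = -24
F (P1): max(-38, 34) = 34
G (P1): max(43, -15, -13) = 43
B (P2): min(34, 43) = 34
R0 (P1): max(-24, 34) = 34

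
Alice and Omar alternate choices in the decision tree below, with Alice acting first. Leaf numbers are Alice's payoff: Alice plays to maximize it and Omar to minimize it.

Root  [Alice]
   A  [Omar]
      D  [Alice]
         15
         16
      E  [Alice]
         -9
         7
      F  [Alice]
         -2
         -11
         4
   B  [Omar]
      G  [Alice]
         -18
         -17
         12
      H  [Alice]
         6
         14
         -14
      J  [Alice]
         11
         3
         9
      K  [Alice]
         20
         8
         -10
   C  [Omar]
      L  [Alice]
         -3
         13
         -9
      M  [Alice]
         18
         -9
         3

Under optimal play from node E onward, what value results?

7

E (Alice): max(-9, 7) = 7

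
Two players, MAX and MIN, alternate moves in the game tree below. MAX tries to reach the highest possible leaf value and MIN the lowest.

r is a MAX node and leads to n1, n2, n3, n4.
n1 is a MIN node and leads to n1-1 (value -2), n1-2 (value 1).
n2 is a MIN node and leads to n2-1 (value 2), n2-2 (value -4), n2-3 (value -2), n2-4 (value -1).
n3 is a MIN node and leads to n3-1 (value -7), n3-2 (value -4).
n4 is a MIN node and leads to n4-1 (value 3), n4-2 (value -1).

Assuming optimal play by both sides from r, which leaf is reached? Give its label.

n1 (MIN): min(-2, 1) = -2
n2 (MIN): min(2, -4, -2, -1) = -4
n3 (MIN): min(-7, -4) = -7
n4 (MIN): min(3, -1) = -1
r (MAX): max(-2, -4, -7, -1) = -1
At r, MAX picks n4 (highest: -1).
At n4, MIN picks n4-2 (lowest: -1).
Terminal value -1.

n4-2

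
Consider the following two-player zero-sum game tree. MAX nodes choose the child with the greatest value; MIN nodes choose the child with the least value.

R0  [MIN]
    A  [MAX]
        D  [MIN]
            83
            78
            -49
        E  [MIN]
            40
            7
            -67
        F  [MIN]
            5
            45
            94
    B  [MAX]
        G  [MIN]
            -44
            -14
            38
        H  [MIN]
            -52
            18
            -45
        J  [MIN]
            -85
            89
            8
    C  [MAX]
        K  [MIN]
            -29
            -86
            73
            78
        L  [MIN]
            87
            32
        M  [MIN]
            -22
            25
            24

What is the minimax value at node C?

32

K (MIN): min(-29, -86, 73, 78) = -86
L (MIN): min(87, 32) = 32
M (MIN): min(-22, 25, 24) = -22
C (MAX): max(-86, 32, -22) = 32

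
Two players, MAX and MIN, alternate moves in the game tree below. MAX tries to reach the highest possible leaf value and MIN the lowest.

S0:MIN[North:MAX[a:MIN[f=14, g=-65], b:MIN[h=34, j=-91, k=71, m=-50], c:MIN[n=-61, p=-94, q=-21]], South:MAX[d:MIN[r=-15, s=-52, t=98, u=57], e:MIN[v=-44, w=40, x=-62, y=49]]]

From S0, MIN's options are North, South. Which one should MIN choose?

a (MIN): min(14, -65) = -65
b (MIN): min(34, -91, 71, -50) = -91
c (MIN): min(-61, -94, -21) = -94
North (MAX): max(-65, -91, -94) = -65
d (MIN): min(-15, -52, 98, 57) = -52
e (MIN): min(-44, 40, -62, 49) = -62
South (MAX): max(-52, -62) = -52
S0 (MIN): min(-65, -52) = -65
MIN at S0 wants the lowest of {North=-65, South=-52}, so chooses North.

North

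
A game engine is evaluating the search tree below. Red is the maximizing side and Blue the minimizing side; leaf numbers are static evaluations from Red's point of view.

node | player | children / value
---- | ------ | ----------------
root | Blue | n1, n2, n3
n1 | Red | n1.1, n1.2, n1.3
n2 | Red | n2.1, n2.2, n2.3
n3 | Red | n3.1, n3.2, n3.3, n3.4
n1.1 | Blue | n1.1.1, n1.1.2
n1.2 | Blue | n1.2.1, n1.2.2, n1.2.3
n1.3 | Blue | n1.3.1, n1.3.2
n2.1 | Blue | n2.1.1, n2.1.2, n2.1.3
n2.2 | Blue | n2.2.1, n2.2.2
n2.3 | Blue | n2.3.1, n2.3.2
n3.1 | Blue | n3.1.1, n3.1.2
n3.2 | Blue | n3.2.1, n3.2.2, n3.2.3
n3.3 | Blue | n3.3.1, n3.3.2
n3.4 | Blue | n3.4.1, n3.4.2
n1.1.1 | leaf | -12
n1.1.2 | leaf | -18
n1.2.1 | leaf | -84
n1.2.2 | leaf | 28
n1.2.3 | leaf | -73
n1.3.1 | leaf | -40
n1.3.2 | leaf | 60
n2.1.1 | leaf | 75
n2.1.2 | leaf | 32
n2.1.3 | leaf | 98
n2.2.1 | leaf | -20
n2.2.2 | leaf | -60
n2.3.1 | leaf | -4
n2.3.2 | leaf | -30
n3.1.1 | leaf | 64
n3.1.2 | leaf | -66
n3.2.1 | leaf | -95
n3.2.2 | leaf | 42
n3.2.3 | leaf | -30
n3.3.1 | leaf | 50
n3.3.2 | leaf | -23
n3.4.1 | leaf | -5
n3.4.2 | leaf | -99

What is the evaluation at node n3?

n3.1 (Blue): min(64, -66) = -66
n3.2 (Blue): min(-95, 42, -30) = -95
n3.3 (Blue): min(50, -23) = -23
n3.4 (Blue): min(-5, -99) = -99
n3 (Red): max(-66, -95, -23, -99) = -23

-23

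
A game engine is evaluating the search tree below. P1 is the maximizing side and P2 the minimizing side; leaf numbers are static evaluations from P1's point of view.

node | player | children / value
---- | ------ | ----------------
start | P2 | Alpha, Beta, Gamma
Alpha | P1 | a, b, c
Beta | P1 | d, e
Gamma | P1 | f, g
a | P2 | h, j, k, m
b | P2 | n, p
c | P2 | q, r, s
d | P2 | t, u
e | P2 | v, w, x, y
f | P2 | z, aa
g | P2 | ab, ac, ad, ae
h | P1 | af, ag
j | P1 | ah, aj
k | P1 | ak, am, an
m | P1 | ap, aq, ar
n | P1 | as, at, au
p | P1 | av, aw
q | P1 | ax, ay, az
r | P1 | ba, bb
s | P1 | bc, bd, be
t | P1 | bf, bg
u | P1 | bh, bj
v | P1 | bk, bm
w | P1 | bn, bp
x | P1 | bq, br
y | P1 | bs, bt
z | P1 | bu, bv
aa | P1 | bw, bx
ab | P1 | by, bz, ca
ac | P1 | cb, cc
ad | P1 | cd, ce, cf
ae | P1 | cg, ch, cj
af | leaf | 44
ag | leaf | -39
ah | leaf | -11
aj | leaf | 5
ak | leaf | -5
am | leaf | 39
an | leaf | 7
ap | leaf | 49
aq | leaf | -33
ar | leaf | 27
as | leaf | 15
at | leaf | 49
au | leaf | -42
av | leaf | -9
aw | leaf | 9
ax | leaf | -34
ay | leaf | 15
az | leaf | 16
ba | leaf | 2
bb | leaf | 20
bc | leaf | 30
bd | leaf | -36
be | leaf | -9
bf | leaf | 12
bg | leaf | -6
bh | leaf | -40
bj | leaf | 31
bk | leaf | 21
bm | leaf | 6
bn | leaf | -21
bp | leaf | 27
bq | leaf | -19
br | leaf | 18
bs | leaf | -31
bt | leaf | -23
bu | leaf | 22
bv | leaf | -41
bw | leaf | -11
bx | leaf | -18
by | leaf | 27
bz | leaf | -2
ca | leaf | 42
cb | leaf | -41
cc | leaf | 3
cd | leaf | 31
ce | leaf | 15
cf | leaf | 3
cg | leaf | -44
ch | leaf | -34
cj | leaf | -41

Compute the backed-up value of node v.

v (P1): max(21, 6) = 21

21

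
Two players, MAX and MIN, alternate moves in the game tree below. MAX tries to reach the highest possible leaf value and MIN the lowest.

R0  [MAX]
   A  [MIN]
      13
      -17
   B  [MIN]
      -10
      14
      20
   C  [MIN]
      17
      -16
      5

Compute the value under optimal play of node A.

-17

A (MIN): min(13, -17) = -17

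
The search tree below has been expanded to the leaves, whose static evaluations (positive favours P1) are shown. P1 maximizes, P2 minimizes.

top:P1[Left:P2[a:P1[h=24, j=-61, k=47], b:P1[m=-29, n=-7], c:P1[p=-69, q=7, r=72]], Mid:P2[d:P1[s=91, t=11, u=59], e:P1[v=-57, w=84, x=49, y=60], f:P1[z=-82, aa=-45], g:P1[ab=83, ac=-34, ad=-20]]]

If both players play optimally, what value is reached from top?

a (P1): max(24, -61, 47) = 47
b (P1): max(-29, -7) = -7
c (P1): max(-69, 7, 72) = 72
Left (P2): min(47, -7, 72) = -7
d (P1): max(91, 11, 59) = 91
e (P1): max(-57, 84, 49, 60) = 84
f (P1): max(-82, -45) = -45
g (P1): max(83, -34, -20) = 83
Mid (P2): min(91, 84, -45, 83) = -45
top (P1): max(-7, -45) = -7

-7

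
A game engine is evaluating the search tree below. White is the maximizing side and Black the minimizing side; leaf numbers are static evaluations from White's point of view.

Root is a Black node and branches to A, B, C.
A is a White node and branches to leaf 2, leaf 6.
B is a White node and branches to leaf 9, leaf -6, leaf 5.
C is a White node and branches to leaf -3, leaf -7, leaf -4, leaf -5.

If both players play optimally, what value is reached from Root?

-3

A (White): max(2, 6) = 6
B (White): max(9, -6, 5) = 9
C (White): max(-3, -7, -4, -5) = -3
Root (Black): min(6, 9, -3) = -3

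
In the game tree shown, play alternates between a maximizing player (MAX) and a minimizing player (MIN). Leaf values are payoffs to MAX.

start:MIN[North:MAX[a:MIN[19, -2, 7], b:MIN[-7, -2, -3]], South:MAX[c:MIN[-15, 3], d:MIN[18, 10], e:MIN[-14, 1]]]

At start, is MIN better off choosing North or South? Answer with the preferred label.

North

a (MIN): min(19, -2, 7) = -2
b (MIN): min(-7, -2, -3) = -7
North (MAX): max(-2, -7) = -2
c (MIN): min(-15, 3) = -15
d (MIN): min(18, 10) = 10
e (MIN): min(-14, 1) = -14
South (MAX): max(-15, 10, -14) = 10
MIN prefers the lower value; North=-2, South=10. North is better since -2 < 10.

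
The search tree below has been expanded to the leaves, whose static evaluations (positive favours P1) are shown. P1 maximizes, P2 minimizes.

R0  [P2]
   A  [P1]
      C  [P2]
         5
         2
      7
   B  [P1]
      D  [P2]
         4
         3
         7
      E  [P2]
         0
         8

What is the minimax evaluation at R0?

C (P2): min(5, 2) = 2
A (P1): max(2, 7) = 7
D (P2): min(4, 3, 7) = 3
E (P2): min(0, 8) = 0
B (P1): max(3, 0) = 3
R0 (P2): min(7, 3) = 3

3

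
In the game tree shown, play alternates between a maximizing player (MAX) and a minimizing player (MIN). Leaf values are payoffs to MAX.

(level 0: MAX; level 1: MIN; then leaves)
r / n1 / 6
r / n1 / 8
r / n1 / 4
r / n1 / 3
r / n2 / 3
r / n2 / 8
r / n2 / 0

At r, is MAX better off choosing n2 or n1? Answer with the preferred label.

n2 (MIN): min(3, 8, 0) = 0
n1 (MIN): min(6, 8, 4, 3) = 3
MAX prefers the higher value; n2=0, n1=3. n1 is better since 3 > 0.

n1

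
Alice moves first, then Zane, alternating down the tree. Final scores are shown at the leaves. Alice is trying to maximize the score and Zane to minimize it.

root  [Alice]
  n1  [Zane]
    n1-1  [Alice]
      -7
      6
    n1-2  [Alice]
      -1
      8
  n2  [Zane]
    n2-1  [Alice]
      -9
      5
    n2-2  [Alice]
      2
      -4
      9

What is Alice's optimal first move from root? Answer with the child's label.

n1

n1-1 (Alice): max(-7, 6) = 6
n1-2 (Alice): max(-1, 8) = 8
n1 (Zane): min(6, 8) = 6
n2-1 (Alice): max(-9, 5) = 5
n2-2 (Alice): max(2, -4, 9) = 9
n2 (Zane): min(5, 9) = 5
root (Alice): max(6, 5) = 6
Alice at root wants the highest of {n1=6, n2=5}, so chooses n1.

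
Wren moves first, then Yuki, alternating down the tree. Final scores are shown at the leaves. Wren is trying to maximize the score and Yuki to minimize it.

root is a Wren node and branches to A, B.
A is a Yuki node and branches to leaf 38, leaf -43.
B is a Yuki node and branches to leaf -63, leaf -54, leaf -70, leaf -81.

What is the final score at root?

A (Yuki): min(38, -43) = -43
B (Yuki): min(-63, -54, -70, -81) = -81
root (Wren): max(-43, -81) = -43

-43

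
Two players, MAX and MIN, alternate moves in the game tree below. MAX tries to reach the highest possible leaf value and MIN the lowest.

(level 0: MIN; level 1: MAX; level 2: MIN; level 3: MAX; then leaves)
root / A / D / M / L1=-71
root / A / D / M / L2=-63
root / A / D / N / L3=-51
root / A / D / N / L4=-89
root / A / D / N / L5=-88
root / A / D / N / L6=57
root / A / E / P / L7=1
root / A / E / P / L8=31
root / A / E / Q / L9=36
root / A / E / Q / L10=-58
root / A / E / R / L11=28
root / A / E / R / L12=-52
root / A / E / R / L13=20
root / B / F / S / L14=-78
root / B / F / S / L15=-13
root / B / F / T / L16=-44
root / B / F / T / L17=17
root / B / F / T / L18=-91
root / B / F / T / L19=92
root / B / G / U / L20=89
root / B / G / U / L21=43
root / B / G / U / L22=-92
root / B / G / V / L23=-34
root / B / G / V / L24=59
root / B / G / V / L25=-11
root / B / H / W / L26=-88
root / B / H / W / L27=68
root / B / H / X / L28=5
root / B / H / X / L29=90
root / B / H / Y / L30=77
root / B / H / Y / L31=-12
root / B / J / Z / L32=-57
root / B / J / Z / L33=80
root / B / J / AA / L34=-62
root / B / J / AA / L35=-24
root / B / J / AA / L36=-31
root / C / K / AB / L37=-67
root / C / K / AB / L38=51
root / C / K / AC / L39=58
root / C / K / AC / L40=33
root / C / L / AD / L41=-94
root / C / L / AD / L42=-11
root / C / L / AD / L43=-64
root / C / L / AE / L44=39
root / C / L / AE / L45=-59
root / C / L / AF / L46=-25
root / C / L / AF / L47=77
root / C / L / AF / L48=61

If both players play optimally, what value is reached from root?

M (MAX): max(-71, -63) = -63
N (MAX): max(-51, -89, -88, 57) = 57
D (MIN): min(-63, 57) = -63
P (MAX): max(1, 31) = 31
Q (MAX): max(36, -58) = 36
R (MAX): max(28, -52, 20) = 28
E (MIN): min(31, 36, 28) = 28
A (MAX): max(-63, 28) = 28
S (MAX): max(-78, -13) = -13
T (MAX): max(-44, 17, -91, 92) = 92
F (MIN): min(-13, 92) = -13
U (MAX): max(89, 43, -92) = 89
V (MAX): max(-34, 59, -11) = 59
G (MIN): min(89, 59) = 59
W (MAX): max(-88, 68) = 68
X (MAX): max(5, 90) = 90
Y (MAX): max(77, -12) = 77
H (MIN): min(68, 90, 77) = 68
Z (MAX): max(-57, 80) = 80
AA (MAX): max(-62, -24, -31) = -24
J (MIN): min(80, -24) = -24
B (MAX): max(-13, 59, 68, -24) = 68
AB (MAX): max(-67, 51) = 51
AC (MAX): max(58, 33) = 58
K (MIN): min(51, 58) = 51
AD (MAX): max(-94, -11, -64) = -11
AE (MAX): max(39, -59) = 39
AF (MAX): max(-25, 77, 61) = 77
L (MIN): min(-11, 39, 77) = -11
C (MAX): max(51, -11) = 51
root (MIN): min(28, 68, 51) = 28

28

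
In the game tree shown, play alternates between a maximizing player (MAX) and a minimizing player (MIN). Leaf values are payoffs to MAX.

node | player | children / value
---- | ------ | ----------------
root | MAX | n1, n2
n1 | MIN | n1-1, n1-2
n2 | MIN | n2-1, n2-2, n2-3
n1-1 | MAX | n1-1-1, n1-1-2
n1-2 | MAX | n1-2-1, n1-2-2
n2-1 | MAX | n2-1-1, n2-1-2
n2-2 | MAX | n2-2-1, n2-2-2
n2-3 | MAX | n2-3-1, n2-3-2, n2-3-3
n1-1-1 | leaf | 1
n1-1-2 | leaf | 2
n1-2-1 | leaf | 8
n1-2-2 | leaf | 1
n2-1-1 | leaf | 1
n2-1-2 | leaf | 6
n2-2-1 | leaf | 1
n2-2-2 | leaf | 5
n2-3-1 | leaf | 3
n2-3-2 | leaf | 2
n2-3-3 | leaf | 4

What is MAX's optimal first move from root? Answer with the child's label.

n2

n1-1 (MAX): max(1, 2) = 2
n1-2 (MAX): max(8, 1) = 8
n1 (MIN): min(2, 8) = 2
n2-1 (MAX): max(1, 6) = 6
n2-2 (MAX): max(1, 5) = 5
n2-3 (MAX): max(3, 2, 4) = 4
n2 (MIN): min(6, 5, 4) = 4
root (MAX): max(2, 4) = 4
MAX at root wants the highest of {n1=2, n2=4}, so chooses n2.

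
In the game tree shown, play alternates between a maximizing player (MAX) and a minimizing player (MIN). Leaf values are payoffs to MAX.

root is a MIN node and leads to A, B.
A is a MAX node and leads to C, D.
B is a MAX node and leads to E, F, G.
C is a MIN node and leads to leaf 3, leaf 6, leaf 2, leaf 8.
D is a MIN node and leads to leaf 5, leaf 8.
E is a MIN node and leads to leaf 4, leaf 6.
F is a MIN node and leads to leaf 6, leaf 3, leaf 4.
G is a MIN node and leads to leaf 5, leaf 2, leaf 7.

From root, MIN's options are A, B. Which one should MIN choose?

B

C (MIN): min(3, 6, 2, 8) = 2
D (MIN): min(5, 8) = 5
A (MAX): max(2, 5) = 5
E (MIN): min(4, 6) = 4
F (MIN): min(6, 3, 4) = 3
G (MIN): min(5, 2, 7) = 2
B (MAX): max(4, 3, 2) = 4
root (MIN): min(5, 4) = 4
MIN at root wants the lowest of {A=5, B=4}, so chooses B.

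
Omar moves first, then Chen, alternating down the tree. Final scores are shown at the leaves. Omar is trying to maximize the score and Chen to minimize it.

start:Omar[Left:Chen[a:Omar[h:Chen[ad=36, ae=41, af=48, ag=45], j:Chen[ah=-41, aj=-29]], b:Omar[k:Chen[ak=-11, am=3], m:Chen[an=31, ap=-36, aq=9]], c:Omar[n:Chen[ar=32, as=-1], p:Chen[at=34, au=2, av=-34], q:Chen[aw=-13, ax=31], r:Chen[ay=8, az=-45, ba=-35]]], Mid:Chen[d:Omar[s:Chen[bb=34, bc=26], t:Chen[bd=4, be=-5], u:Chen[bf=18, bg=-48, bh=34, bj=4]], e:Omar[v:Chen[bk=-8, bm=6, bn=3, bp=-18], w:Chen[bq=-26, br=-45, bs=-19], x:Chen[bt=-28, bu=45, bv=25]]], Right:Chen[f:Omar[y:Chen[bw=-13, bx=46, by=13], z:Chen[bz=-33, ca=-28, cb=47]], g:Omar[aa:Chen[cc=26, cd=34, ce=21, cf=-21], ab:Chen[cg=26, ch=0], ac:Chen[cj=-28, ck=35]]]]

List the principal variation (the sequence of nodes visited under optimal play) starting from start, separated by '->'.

h (Chen): min(36, 41, 48, 45) = 36
j (Chen): min(-41, -29) = -41
a (Omar): max(36, -41) = 36
k (Chen): min(-11, 3) = -11
m (Chen): min(31, -36, 9) = -36
b (Omar): max(-11, -36) = -11
n (Chen): min(32, -1) = -1
p (Chen): min(34, 2, -34) = -34
q (Chen): min(-13, 31) = -13
r (Chen): min(8, -45, -35) = -45
c (Omar): max(-1, -34, -13, -45) = -1
Left (Chen): min(36, -11, -1) = -11
s (Chen): min(34, 26) = 26
t (Chen): min(4, -5) = -5
u (Chen): min(18, -48, 34, 4) = -48
d (Omar): max(26, -5, -48) = 26
v (Chen): min(-8, 6, 3, -18) = -18
w (Chen): min(-26, -45, -19) = -45
x (Chen): min(-28, 45, 25) = -28
e (Omar): max(-18, -45, -28) = -18
Mid (Chen): min(26, -18) = -18
y (Chen): min(-13, 46, 13) = -13
z (Chen): min(-33, -28, 47) = -33
f (Omar): max(-13, -33) = -13
aa (Chen): min(26, 34, 21, -21) = -21
ab (Chen): min(26, 0) = 0
ac (Chen): min(-28, 35) = -28
g (Omar): max(-21, 0, -28) = 0
Right (Chen): min(-13, 0) = -13
start (Omar): max(-11, -18, -13) = -11
At start, Omar picks Left (highest: -11).
At Left, Chen picks b (lowest: -11).
At b, Omar picks k (highest: -11).
At k, Chen picks ak (lowest: -11).
Terminal value -11.

start -> Left -> b -> k -> ak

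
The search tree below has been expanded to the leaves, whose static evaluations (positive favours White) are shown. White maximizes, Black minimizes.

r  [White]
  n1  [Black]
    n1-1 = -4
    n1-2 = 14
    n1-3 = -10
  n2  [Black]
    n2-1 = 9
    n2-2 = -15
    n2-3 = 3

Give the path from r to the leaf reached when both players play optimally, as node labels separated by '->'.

r -> n1 -> n1-3

n1 (Black): min(-4, 14, -10) = -10
n2 (Black): min(9, -15, 3) = -15
r (White): max(-10, -15) = -10
At r, White picks n1 (highest: -10).
At n1, Black picks n1-3 (lowest: -10).
Terminal value -10.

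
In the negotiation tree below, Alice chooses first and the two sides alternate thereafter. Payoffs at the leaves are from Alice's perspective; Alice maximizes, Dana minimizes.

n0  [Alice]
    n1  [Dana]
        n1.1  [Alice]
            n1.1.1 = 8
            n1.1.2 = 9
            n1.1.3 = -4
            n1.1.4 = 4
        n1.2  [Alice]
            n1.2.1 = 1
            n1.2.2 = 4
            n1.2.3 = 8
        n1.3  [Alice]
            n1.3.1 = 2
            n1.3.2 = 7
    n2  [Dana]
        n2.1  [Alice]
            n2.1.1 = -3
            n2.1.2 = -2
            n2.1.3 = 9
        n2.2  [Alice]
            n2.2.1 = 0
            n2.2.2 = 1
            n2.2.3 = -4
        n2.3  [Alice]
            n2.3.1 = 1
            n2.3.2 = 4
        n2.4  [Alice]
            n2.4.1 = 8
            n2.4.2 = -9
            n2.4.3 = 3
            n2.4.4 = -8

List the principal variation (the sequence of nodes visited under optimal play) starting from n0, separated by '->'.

n1.1 (Alice): max(8, 9, -4, 4) = 9
n1.2 (Alice): max(1, 4, 8) = 8
n1.3 (Alice): max(2, 7) = 7
n1 (Dana): min(9, 8, 7) = 7
n2.1 (Alice): max(-3, -2, 9) = 9
n2.2 (Alice): max(0, 1, -4) = 1
n2.3 (Alice): max(1, 4) = 4
n2.4 (Alice): max(8, -9, 3, -8) = 8
n2 (Dana): min(9, 1, 4, 8) = 1
n0 (Alice): max(7, 1) = 7
At n0, Alice picks n1 (highest: 7).
At n1, Dana picks n1.3 (lowest: 7).
At n1.3, Alice picks n1.3.2 (highest: 7).
Terminal value 7.

n0 -> n1 -> n1.3 -> n1.3.2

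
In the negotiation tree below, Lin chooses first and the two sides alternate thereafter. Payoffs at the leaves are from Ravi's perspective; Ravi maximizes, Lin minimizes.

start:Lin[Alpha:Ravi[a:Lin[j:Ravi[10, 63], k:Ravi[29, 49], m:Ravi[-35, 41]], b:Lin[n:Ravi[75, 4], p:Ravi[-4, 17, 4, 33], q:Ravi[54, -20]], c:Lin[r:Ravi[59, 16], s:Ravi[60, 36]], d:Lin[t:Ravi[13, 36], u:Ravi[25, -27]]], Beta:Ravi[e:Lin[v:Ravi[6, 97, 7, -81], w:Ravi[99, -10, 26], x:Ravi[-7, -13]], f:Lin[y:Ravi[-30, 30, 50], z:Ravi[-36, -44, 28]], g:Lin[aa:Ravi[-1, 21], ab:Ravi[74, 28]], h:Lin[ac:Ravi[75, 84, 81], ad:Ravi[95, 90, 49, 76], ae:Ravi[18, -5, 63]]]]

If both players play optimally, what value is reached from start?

j (Ravi): max(10, 63) = 63
k (Ravi): max(29, 49) = 49
m (Ravi): max(-35, 41) = 41
a (Lin): min(63, 49, 41) = 41
n (Ravi): max(75, 4) = 75
p (Ravi): max(-4, 17, 4, 33) = 33
q (Ravi): max(54, -20) = 54
b (Lin): min(75, 33, 54) = 33
r (Ravi): max(59, 16) = 59
s (Ravi): max(60, 36) = 60
c (Lin): min(59, 60) = 59
t (Ravi): max(13, 36) = 36
u (Ravi): max(25, -27) = 25
d (Lin): min(36, 25) = 25
Alpha (Ravi): max(41, 33, 59, 25) = 59
v (Ravi): max(6, 97, 7, -81) = 97
w (Ravi): max(99, -10, 26) = 99
x (Ravi): max(-7, -13) = -7
e (Lin): min(97, 99, -7) = -7
y (Ravi): max(-30, 30, 50) = 50
z (Ravi): max(-36, -44, 28) = 28
f (Lin): min(50, 28) = 28
aa (Ravi): max(-1, 21) = 21
ab (Ravi): max(74, 28) = 74
g (Lin): min(21, 74) = 21
ac (Ravi): max(75, 84, 81) = 84
ad (Ravi): max(95, 90, 49, 76) = 95
ae (Ravi): max(18, -5, 63) = 63
h (Lin): min(84, 95, 63) = 63
Beta (Ravi): max(-7, 28, 21, 63) = 63
start (Lin): min(59, 63) = 59

59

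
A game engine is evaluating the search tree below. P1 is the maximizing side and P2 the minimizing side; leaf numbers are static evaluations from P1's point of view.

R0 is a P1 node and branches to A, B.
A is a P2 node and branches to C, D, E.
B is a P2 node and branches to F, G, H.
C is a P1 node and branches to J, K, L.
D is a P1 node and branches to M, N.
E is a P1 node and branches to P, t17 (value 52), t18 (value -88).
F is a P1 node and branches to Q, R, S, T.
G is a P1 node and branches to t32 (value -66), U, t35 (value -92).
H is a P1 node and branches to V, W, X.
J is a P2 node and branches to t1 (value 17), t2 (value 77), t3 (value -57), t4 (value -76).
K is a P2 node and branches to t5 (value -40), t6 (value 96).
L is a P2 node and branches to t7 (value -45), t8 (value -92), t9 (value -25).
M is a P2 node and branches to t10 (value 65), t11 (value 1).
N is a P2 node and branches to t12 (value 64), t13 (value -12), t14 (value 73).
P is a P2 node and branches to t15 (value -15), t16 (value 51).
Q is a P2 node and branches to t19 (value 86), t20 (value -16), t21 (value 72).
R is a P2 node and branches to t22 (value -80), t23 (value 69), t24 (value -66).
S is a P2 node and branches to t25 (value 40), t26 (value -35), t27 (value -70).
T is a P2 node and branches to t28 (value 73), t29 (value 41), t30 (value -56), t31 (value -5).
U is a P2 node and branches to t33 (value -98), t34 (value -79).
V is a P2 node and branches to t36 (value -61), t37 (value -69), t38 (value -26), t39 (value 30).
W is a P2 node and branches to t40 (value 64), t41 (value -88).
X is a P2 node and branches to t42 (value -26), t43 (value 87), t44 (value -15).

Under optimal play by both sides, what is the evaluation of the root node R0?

-40

J (P2): min(17, 77, -57, -76) = -76
K (P2): min(-40, 96) = -40
L (P2): min(-45, -92, -25) = -92
C (P1): max(-76, -40, -92) = -40
M (P2): min(65, 1) = 1
N (P2): min(64, -12, 73) = -12
D (P1): max(1, -12) = 1
P (P2): min(-15, 51) = -15
E (P1): max(-15, 52, -88) = 52
A (P2): min(-40, 1, 52) = -40
Q (P2): min(86, -16, 72) = -16
R (P2): min(-80, 69, -66) = -80
S (P2): min(40, -35, -70) = -70
T (P2): min(73, 41, -56, -5) = -56
F (P1): max(-16, -80, -70, -56) = -16
U (P2): min(-98, -79) = -98
G (P1): max(-66, -98, -92) = -66
V (P2): min(-61, -69, -26, 30) = -69
W (P2): min(64, -88) = -88
X (P2): min(-26, 87, -15) = -26
H (P1): max(-69, -88, -26) = -26
B (P2): min(-16, -66, -26) = -66
R0 (P1): max(-40, -66) = -40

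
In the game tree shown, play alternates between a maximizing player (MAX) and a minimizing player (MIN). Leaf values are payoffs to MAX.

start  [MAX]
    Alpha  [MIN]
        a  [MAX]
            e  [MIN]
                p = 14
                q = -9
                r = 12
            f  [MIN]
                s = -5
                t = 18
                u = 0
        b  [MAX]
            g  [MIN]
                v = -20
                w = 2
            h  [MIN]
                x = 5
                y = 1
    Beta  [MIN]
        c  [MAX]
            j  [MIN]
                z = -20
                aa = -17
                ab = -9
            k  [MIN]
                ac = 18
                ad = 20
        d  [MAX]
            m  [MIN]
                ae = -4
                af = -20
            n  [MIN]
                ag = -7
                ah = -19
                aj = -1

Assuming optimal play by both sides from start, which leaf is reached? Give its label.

e (MIN): min(14, -9, 12) = -9
f (MIN): min(-5, 18, 0) = -5
a (MAX): max(-9, -5) = -5
g (MIN): min(-20, 2) = -20
h (MIN): min(5, 1) = 1
b (MAX): max(-20, 1) = 1
Alpha (MIN): min(-5, 1) = -5
j (MIN): min(-20, -17, -9) = -20
k (MIN): min(18, 20) = 18
c (MAX): max(-20, 18) = 18
m (MIN): min(-4, -20) = -20
n (MIN): min(-7, -19, -1) = -19
d (MAX): max(-20, -19) = -19
Beta (MIN): min(18, -19) = -19
start (MAX): max(-5, -19) = -5
At start, MAX picks Alpha (highest: -5).
At Alpha, MIN picks a (lowest: -5).
At a, MAX picks f (highest: -5).
At f, MIN picks s (lowest: -5).
Terminal value -5.

s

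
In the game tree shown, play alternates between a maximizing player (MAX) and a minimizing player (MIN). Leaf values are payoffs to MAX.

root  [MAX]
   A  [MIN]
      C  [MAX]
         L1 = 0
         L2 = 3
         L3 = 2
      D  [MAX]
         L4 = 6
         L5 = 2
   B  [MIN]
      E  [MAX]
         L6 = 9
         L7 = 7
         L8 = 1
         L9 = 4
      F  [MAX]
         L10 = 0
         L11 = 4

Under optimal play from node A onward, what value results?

3

C (MAX): max(0, 3, 2) = 3
D (MAX): max(6, 2) = 6
A (MIN): min(3, 6) = 3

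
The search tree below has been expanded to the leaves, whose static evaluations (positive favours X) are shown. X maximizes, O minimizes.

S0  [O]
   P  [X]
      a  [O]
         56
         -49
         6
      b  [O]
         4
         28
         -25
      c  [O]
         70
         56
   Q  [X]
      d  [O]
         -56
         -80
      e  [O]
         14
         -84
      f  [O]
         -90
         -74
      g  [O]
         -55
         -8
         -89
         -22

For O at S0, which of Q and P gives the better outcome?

d (O): min(-56, -80) = -80
e (O): min(14, -84) = -84
f (O): min(-90, -74) = -90
g (O): min(-55, -8, -89, -22) = -89
Q (X): max(-80, -84, -90, -89) = -80
a (O): min(56, -49, 6) = -49
b (O): min(4, 28, -25) = -25
c (O): min(70, 56) = 56
P (X): max(-49, -25, 56) = 56
O prefers the lower value; Q=-80, P=56. Q is better since -80 < 56.

Q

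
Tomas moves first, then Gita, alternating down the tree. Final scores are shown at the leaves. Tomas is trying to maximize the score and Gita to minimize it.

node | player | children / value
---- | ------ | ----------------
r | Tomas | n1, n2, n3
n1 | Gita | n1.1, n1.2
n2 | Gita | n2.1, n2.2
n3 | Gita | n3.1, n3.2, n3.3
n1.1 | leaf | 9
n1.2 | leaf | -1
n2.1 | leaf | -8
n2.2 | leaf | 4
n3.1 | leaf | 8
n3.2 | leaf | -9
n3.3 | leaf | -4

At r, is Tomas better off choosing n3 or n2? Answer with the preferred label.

n2

n3 (Gita): min(8, -9, -4) = -9
n2 (Gita): min(-8, 4) = -8
Tomas prefers the higher value; n3=-9, n2=-8. n2 is better since -8 > -9.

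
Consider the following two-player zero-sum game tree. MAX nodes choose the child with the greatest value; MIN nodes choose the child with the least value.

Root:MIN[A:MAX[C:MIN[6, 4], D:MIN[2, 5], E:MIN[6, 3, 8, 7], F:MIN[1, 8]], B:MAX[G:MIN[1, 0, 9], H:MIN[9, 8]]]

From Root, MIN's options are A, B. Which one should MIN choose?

C (MIN): min(6, 4) = 4
D (MIN): min(2, 5) = 2
E (MIN): min(6, 3, 8, 7) = 3
F (MIN): min(1, 8) = 1
A (MAX): max(4, 2, 3, 1) = 4
G (MIN): min(1, 0, 9) = 0
H (MIN): min(9, 8) = 8
B (MAX): max(0, 8) = 8
Root (MIN): min(4, 8) = 4
MIN at Root wants the lowest of {A=4, B=8}, so chooses A.

A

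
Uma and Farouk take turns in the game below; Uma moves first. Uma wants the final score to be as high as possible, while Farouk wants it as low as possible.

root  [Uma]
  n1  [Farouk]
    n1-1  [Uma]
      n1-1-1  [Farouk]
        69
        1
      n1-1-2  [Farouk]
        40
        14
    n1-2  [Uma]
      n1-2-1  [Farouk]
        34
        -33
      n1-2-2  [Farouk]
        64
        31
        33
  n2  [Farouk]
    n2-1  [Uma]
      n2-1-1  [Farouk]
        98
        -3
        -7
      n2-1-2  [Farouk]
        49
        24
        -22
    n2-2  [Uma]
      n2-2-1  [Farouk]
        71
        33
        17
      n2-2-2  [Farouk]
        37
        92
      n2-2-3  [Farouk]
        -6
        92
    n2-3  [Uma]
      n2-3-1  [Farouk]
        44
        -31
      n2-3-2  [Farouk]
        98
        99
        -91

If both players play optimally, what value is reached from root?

14

n1-1-1 (Farouk): min(69, 1) = 1
n1-1-2 (Farouk): min(40, 14) = 14
n1-1 (Uma): max(1, 14) = 14
n1-2-1 (Farouk): min(34, -33) = -33
n1-2-2 (Farouk): min(64, 31, 33) = 31
n1-2 (Uma): max(-33, 31) = 31
n1 (Farouk): min(14, 31) = 14
n2-1-1 (Farouk): min(98, -3, -7) = -7
n2-1-2 (Farouk): min(49, 24, -22) = -22
n2-1 (Uma): max(-7, -22) = -7
n2-2-1 (Farouk): min(71, 33, 17) = 17
n2-2-2 (Farouk): min(37, 92) = 37
n2-2-3 (Farouk): min(-6, 92) = -6
n2-2 (Uma): max(17, 37, -6) = 37
n2-3-1 (Farouk): min(44, -31) = -31
n2-3-2 (Farouk): min(98, 99, -91) = -91
n2-3 (Uma): max(-31, -91) = -31
n2 (Farouk): min(-7, 37, -31) = -31
root (Uma): max(14, -31) = 14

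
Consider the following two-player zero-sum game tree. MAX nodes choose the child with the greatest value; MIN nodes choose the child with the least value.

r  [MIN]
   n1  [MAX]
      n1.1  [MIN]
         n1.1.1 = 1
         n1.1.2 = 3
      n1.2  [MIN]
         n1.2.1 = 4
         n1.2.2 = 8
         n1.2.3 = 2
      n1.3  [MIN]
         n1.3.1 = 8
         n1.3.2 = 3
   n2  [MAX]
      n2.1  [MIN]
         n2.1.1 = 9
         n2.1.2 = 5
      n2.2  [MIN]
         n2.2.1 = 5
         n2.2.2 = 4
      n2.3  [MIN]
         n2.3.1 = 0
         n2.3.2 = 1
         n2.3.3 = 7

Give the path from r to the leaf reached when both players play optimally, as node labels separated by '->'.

n1.1 (MIN): min(1, 3) = 1
n1.2 (MIN): min(4, 8, 2) = 2
n1.3 (MIN): min(8, 3) = 3
n1 (MAX): max(1, 2, 3) = 3
n2.1 (MIN): min(9, 5) = 5
n2.2 (MIN): min(5, 4) = 4
n2.3 (MIN): min(0, 1, 7) = 0
n2 (MAX): max(5, 4, 0) = 5
r (MIN): min(3, 5) = 3
At r, MIN picks n1 (lowest: 3).
At n1, MAX picks n1.3 (highest: 3).
At n1.3, MIN picks n1.3.2 (lowest: 3).
Terminal value 3.

r -> n1 -> n1.3 -> n1.3.2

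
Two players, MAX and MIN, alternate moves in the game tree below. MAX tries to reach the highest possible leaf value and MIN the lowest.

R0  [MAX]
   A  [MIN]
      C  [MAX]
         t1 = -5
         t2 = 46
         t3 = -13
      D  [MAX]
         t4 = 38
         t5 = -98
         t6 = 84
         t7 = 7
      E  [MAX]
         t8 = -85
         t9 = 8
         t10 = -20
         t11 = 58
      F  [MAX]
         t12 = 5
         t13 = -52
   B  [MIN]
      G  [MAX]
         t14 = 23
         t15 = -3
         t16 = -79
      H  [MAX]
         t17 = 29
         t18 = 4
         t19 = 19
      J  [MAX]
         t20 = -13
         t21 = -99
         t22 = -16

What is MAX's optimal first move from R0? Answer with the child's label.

C (MAX): max(-5, 46, -13) = 46
D (MAX): max(38, -98, 84, 7) = 84
E (MAX): max(-85, 8, -20, 58) = 58
F (MAX): max(5, -52) = 5
A (MIN): min(46, 84, 58, 5) = 5
G (MAX): max(23, -3, -79) = 23
H (MAX): max(29, 4, 19) = 29
J (MAX): max(-13, -99, -16) = -13
B (MIN): min(23, 29, -13) = -13
R0 (MAX): max(5, -13) = 5
MAX at R0 wants the highest of {A=5, B=-13}, so chooses A.

A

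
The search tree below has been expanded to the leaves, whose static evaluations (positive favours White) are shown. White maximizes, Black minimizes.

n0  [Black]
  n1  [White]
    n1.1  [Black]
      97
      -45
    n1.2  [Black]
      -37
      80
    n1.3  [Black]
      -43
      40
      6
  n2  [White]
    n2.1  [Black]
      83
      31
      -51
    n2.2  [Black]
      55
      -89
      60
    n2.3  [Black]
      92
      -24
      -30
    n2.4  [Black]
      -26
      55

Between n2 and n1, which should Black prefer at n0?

n1

n2.1 (Black): min(83, 31, -51) = -51
n2.2 (Black): min(55, -89, 60) = -89
n2.3 (Black): min(92, -24, -30) = -30
n2.4 (Black): min(-26, 55) = -26
n2 (White): max(-51, -89, -30, -26) = -26
n1.1 (Black): min(97, -45) = -45
n1.2 (Black): min(-37, 80) = -37
n1.3 (Black): min(-43, 40, 6) = -43
n1 (White): max(-45, -37, -43) = -37
Black prefers the lower value; n2=-26, n1=-37. n1 is better since -37 < -26.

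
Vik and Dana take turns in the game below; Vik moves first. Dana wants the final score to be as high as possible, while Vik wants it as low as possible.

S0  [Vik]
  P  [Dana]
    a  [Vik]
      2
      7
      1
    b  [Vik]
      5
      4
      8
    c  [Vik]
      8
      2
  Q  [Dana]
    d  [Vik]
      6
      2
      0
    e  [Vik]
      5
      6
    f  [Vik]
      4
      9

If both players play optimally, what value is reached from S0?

4

a (Vik): min(2, 7, 1) = 1
b (Vik): min(5, 4, 8) = 4
c (Vik): min(8, 2) = 2
P (Dana): max(1, 4, 2) = 4
d (Vik): min(6, 2, 0) = 0
e (Vik): min(5, 6) = 5
f (Vik): min(4, 9) = 4
Q (Dana): max(0, 5, 4) = 5
S0 (Vik): min(4, 5) = 4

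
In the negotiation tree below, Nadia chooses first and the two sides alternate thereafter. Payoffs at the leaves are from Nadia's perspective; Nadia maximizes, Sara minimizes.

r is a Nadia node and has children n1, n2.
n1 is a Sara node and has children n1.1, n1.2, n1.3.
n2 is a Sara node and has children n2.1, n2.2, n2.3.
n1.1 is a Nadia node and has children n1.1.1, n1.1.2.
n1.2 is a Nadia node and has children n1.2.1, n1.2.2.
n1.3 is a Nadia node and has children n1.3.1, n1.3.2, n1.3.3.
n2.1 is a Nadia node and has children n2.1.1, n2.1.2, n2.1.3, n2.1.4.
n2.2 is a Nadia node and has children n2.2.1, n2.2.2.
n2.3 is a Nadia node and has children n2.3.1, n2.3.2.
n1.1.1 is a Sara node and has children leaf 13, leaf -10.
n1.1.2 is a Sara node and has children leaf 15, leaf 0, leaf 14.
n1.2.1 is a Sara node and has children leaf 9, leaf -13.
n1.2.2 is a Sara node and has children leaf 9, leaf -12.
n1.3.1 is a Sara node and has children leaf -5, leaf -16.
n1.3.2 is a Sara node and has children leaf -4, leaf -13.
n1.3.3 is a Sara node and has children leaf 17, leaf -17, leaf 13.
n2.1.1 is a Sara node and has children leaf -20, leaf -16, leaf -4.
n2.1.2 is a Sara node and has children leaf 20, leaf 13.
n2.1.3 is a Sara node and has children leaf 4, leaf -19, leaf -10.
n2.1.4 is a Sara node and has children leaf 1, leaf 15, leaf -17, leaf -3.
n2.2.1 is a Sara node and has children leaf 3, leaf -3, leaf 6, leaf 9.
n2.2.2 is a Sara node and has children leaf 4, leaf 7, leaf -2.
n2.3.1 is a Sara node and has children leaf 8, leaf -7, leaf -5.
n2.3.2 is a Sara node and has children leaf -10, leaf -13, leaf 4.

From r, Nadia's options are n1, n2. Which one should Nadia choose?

n1.1.1 (Sara): min(13, -10) = -10
n1.1.2 (Sara): min(15, 0, 14) = 0
n1.1 (Nadia): max(-10, 0) = 0
n1.2.1 (Sara): min(9, -13) = -13
n1.2.2 (Sara): min(9, -12) = -12
n1.2 (Nadia): max(-13, -12) = -12
n1.3.1 (Sara): min(-5, -16) = -16
n1.3.2 (Sara): min(-4, -13) = -13
n1.3.3 (Sara): min(17, -17, 13) = -17
n1.3 (Nadia): max(-16, -13, -17) = -13
n1 (Sara): min(0, -12, -13) = -13
n2.1.1 (Sara): min(-20, -16, -4) = -20
n2.1.2 (Sara): min(20, 13) = 13
n2.1.3 (Sara): min(4, -19, -10) = -19
n2.1.4 (Sara): min(1, 15, -17, -3) = -17
n2.1 (Nadia): max(-20, 13, -19, -17) = 13
n2.2.1 (Sara): min(3, -3, 6, 9) = -3
n2.2.2 (Sara): min(4, 7, -2) = -2
n2.2 (Nadia): max(-3, -2) = -2
n2.3.1 (Sara): min(8, -7, -5) = -7
n2.3.2 (Sara): min(-10, -13, 4) = -13
n2.3 (Nadia): max(-7, -13) = -7
n2 (Sara): min(13, -2, -7) = -7
r (Nadia): max(-13, -7) = -7
Nadia at r wants the highest of {n1=-13, n2=-7}, so chooses n2.

n2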